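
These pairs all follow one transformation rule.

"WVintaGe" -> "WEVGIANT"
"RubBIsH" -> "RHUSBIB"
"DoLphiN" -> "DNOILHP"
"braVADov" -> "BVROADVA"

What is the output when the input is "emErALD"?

Looking at the pairs, the operation is to take characters alternately from the front and the back (1st, last, 2nd, 2nd-last, ...), then convert every letter to uppercase.
For "emErALD", step one produces "eDmLEAr"; step two turns that into "EDMLEAR".

EDMLEAR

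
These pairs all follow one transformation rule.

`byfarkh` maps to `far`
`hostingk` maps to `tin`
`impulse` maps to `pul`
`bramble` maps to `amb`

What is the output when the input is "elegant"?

ega

Looking at the pairs, the operation is to move the last 2 characters to the front (rotate right by 2), then keep only the last 3 characters.
For "elegant", step one produces "ntelega"; step two turns that into "ega".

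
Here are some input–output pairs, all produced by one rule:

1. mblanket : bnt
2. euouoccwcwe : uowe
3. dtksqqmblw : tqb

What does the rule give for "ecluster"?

The pattern: keep one character in every 3, starting at position 2 (positions 2nd, 5th, 8th, ...).
Doing the same to "ecluster": "csr".

csr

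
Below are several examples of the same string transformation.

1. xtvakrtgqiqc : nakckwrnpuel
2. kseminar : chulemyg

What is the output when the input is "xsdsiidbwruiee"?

vqlocyyrmxmccx

In each case the input is transformed by: shift every letter 6 places backward in the alphabet (wrapping around), then swap the front and back halves of the string.
Starting from "xsdsiidbwruiee": after the first operation, "rmxmccxvqlocyy"; after the second, "vqlocyyrmxmccx".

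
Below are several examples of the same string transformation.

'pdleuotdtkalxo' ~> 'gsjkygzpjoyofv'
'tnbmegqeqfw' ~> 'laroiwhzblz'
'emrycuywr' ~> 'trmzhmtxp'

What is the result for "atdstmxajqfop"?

ajkvoynohsvel

The rule is to move the last 3 characters to the front (rotate right by 3), then shift every letter 5 places backward in the alphabet (wrapping around).
For "atdstmxajqfop", step one produces "fopatdstmxajq"; step two turns that into "ajkvoynohsvel".
(Check on "pdleuotdtkalxo": → "lxopdleuotdtka" → "gsjkygzpjoyofv" ✓)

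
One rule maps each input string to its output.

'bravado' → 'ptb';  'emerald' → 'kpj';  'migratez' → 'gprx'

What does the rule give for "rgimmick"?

ekgi

The rule is to shift every letter 2 places backward in the alphabet (wrapping around), then keep every other character starting from the second (positions 2nd, 4th, 6th, ...).
Starting from "rgimmick": after the first operation, "pegkkgai"; after the second, "ekgi".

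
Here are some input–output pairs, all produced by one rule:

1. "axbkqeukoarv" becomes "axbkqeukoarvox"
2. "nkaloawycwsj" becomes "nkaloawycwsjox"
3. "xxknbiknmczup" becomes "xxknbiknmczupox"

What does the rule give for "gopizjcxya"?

The transformation: append "ox".
For "gopizjcxya" the result is "gopizjcxyaox".

gopizjcxyaox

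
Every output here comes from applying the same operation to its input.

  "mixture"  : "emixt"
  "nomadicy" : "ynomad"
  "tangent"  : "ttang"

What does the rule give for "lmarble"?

The transformation: move the last character to the front, then delete the last 2 characters.
"lmarble" → "elmarbl" → "elmar".

elmar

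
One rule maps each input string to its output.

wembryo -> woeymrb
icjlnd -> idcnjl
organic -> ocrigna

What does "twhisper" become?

trwehpis

The pattern: take characters alternately from the front and the back (1st, last, 2nd, 2nd-last, ...).
Doing the same to "twhisper": "trwehpis".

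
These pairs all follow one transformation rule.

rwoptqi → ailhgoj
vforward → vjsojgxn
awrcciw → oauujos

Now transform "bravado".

Rule — reverse the string, then shift every letter 8 places backward in the alphabet (wrapping around).
Applying that to "bravado" gives "gvsnsjt".

gvsnsjt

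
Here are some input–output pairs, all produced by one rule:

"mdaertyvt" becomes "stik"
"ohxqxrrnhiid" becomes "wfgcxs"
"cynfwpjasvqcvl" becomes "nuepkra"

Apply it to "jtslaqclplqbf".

iafaaq

Looking at the pairs, the operation is to shift every letter 11 places backward in the alphabet (wrapping around), then keep every other character starting from the second (positions 2nd, 4th, 6th, ...).
Working it through for "jtslaqclplqbf": intermediate "yihapfraeafqu", final "iafaaq".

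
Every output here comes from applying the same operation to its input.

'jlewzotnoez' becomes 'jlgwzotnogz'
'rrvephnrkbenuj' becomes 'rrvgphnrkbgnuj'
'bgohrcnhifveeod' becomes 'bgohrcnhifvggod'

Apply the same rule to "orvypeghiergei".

Each output is the input with this applied: replace every "e" with "g".
On "orvypeghiergei" that produces "orvypgghigrggi".

orvypgghigrggi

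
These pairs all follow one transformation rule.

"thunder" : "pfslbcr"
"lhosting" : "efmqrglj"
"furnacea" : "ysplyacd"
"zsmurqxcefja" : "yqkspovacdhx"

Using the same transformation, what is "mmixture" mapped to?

ckgvrspk

The pattern: shift every letter 2 places backward in the alphabet (wrapping around), then swap the first and last characters.
So "mmixture" becomes "ckgvrspk".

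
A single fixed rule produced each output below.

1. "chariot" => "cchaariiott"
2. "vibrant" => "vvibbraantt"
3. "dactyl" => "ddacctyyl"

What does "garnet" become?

Rule — repeat every character 3 times, then keep every other character starting from the first (positions 1st, 3rd, 5th, ...).
Starting from "garnet": after the first operation, "gggaaarrrnnneeettt"; after the second, "ggarrneet".

ggarrneet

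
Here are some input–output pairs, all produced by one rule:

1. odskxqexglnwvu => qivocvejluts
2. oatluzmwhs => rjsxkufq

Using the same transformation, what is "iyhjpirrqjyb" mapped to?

The pattern: delete the first 2 characters, then shift every letter 2 places backward in the alphabet (wrapping around).
Working it through for "iyhjpirrqjyb": intermediate "hjpirrqjyb", final "fhngppohwz".

fhngppohwz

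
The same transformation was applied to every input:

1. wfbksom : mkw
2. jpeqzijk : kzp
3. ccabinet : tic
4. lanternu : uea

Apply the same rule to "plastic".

csp

The rule is to reverse the string, then keep one character in every 3, starting at position 1 (positions 1st, 4th, 7th, ...).
So "plastic" becomes "csp".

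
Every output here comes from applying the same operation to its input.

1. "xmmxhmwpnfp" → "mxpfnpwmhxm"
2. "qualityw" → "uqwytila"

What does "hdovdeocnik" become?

The transformation: move the first 2 characters to the end (rotate left by 2), then reverse the string.
"hdovdeocnik" → "ovdeocnikhd" → "dhkincoedvo".

dhkincoedvo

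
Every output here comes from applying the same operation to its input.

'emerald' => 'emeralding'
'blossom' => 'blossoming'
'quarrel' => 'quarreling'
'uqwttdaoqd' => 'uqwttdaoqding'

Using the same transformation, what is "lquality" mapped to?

The rule is to append "ing".
For "lquality" the result is "lqualitying".

lqualitying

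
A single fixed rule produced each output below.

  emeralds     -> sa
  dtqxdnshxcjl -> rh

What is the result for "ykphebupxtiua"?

my

In each case the input is transformed by: shift every letter 12 places backward in the alphabet (wrapping around), then keep only the first 2 characters.
On "ykphebupxtiua": the first step gives "mydvspidlhwio", and the second then gives "my".
(Check on "dtqxdnshxcjl": → "rhelrbgvlqxz" → "rh" ✓)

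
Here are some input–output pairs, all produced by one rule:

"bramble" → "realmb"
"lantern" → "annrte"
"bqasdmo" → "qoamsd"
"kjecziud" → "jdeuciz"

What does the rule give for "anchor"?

nrcoh

What's happening: delete the first character, then take characters alternately from the front and the back (1st, last, 2nd, 2nd-last, ...).
Working it through for "anchor": intermediate "nchor", final "nrcoh".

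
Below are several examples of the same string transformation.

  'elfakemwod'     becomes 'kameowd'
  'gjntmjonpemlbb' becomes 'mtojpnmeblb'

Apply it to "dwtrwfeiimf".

wrefiifm

The rule is to delete the first 3 characters, then swap each adjacent pair of characters (1↔2, 3↔4, ...).
For "dwtrwfeiimf", step one produces "rwfeiimf"; step two turns that into "wrefiifm".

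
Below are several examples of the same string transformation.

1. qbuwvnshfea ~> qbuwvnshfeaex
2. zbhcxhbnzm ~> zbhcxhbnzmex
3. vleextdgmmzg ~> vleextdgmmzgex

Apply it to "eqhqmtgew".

eqhqmtgewex

What's happening: append "ex".
"eqhqmtgew" → "eqhqmtgewex".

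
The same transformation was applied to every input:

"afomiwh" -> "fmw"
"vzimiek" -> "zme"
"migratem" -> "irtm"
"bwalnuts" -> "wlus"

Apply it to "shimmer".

hme

What's happening: keep every other character starting from the second (positions 2nd, 4th, 6th, ...).
For "shimmer" the result is "hme".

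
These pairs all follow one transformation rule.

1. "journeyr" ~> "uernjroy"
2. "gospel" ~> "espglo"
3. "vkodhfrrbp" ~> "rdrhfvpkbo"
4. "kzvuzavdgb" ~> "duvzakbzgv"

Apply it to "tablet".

Rule — take characters alternately from the front and the back (1st, last, 2nd, 2nd-last, ...), then swap the front and back halves of the string.
For "tablet", step one produces "ttaebl"; step two turns that into "ebltta".

ebltta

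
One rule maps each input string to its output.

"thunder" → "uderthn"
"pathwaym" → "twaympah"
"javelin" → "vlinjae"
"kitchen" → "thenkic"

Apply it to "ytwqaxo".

waxoytq

The transformation: move the first 3 characters to the end (rotate left by 3), then swap the first and last characters.
For "ytwqaxo", step one produces "qaxoytw"; step two turns that into "waxoytq".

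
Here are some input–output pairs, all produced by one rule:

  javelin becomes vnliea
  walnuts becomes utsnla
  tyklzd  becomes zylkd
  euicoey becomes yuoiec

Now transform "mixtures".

xutsrie

Looking at the pairs, the operation is to delete the first character, then sort the characters into reverse alphabetical order.
Starting from "mixtures": after the first operation, "ixtures"; after the second, "xutsrie".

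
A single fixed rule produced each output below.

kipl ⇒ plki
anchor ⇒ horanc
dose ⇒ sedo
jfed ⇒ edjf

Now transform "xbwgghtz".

The rule is to swap the front and back halves of the string.
"xbwgghtz" → "ghtzxbwg".

ghtzxbwg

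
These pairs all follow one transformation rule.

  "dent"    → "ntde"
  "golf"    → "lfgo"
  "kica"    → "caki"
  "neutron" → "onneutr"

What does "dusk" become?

skdu

Looking at the pairs, the operation is to move the last 2 characters to the front (rotate right by 2).
Applying that to "dusk" gives "skdu".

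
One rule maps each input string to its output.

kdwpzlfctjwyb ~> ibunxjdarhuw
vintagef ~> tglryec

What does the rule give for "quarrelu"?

What's happening: delete the last character, then shift every letter 2 places backward in the alphabet (wrapping around).
On "quarrelu": the first step gives "quarrel", and the second then gives "osyppcj".
(Check on "vintagef": → "vintage" → "tglryec" ✓)

osyppcj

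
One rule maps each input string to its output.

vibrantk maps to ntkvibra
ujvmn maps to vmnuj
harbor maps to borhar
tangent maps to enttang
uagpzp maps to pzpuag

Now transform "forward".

The pattern: move the last 3 characters to the front (rotate right by 3).
"forward" → "ardforw".

ardforw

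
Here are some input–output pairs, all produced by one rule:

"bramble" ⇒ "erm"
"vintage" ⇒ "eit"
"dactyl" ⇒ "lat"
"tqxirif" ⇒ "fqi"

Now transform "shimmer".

Looking at the pairs, the operation is to move the last 2 characters to the front (rotate right by 2), then keep every other character starting from the second (positions 2nd, 4th, 6th, ...).
Applying that to "shimmer" gives "rhm".

rhm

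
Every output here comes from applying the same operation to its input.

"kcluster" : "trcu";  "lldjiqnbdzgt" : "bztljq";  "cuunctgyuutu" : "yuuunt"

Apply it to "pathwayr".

arah

The rule is to keep every other character starting from the second (positions 2nd, 4th, 6th, ...), then swap the front and back halves of the string.
Applying that to "pathwayr" gives "arah".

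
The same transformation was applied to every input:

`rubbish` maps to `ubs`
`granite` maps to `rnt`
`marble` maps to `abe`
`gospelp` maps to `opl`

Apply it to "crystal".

Each output is the input with this applied: keep every other character starting from the second (positions 2nd, 4th, 6th, ...).
On "crystal" that produces "rsa".

rsa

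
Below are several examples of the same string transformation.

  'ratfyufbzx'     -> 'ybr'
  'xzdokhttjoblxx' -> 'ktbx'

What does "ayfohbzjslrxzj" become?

The pattern: move the first 2 characters to the end (rotate left by 2), then keep one character in every 3, starting at position 3 (positions 3rd, 6th, 9th, ...).
Applying that to "ayfohbzjslrxzj" gives "hjrj".

hjrj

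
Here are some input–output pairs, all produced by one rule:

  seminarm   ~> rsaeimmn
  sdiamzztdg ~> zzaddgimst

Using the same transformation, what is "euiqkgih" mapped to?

Looking at the pairs, the operation is to sort the characters into alphabetical order, then move the last 2 characters to the front (rotate right by 2).
Applying that to "euiqkgih" gives "queghiik".

queghiik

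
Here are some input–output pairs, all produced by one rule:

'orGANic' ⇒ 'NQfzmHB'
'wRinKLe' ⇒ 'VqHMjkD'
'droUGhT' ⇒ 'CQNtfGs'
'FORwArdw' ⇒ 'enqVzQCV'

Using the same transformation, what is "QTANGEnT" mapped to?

pszmfdMs

Looking at the pairs, the operation is to flip the case of every letter, then shift every letter 1 place backward in the alphabet (wrapping around).
"QTANGEnT" → "qtangeNt" → "pszmfdMs".
(Check on "orGANic": → "ORganIC" → "NQfzmHB" ✓)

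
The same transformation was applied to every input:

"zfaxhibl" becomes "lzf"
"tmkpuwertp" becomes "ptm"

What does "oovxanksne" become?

eoo

Each output is the input with this applied: move the last character to the front, then keep only the first 3 characters.
Starting from "oovxanksne": after the first operation, "eoovxanksn"; after the second, "eoo".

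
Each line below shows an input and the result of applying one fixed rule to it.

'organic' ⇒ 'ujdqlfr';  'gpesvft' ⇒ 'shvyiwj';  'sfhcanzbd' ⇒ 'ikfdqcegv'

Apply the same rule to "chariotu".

kdulrwxf

In each case the input is transformed by: shift every letter 3 places forward in the alphabet (wrapping around), then move the first character to the end.
Starting from "chariotu": after the first operation, "fkdulrwx"; after the second, "kdulrwxf".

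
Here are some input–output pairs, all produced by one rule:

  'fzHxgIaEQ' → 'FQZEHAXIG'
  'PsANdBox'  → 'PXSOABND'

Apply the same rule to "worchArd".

WDORRACH

The transformation: take characters alternately from the front and the back (1st, last, 2nd, 2nd-last, ...), then convert every letter to uppercase.
Working it through for "worchArd": intermediate "wdorrAch", final "WDORRACH".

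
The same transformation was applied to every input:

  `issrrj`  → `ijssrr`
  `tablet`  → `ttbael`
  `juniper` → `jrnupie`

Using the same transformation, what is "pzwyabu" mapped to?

Rule — move the last character to the front, then swap each adjacent pair of characters (1↔2, 3↔4, ...).
On "pzwyabu": the first step gives "upzwyab", and the second then gives "puwzayb".

puwzayb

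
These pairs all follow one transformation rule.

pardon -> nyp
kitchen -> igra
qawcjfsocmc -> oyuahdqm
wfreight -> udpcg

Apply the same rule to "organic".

mpey

Each output is the input with this applied: shift every letter 2 places backward in the alphabet (wrapping around), then delete the last 3 characters.
Working it through for "organic": intermediate "mpeylga", final "mpey".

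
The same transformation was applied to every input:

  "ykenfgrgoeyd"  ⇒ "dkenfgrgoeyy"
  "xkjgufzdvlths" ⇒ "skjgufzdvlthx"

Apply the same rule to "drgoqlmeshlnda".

Each output is the input with this applied: swap the first and last characters.
On "drgoqlmeshlnda" that produces "argoqlmeshlndd".

argoqlmeshlndd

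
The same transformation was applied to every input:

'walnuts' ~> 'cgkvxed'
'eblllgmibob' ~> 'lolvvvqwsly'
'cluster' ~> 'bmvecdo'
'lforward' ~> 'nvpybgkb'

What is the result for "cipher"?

bmszro

In each case the input is transformed by: shift every letter 10 places forward in the alphabet (wrapping around), then move the last character to the front.
Starting from "cipher": after the first operation, "mszrob"; after the second, "bmszro".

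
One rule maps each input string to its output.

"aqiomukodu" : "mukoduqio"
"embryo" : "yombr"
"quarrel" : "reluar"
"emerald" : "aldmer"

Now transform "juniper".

peruni

The pattern: delete the first character, then move the first 3 characters to the end (rotate left by 3).
For "juniper", step one produces "uniper"; step two turns that into "peruni".
(Check on "quarrel": → "uarrel" → "reluar" ✓)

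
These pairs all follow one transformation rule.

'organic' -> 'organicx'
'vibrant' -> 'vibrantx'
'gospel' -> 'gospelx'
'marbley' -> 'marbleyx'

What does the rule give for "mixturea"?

The transformation: append "x".
Doing the same to "mixturea": "mixtureax".

mixtureax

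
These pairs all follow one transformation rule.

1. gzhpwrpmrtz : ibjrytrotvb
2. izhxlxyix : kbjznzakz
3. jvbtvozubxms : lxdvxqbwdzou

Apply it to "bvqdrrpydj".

Each output is the input with this applied: shift every letter 2 places forward in the alphabet (wrapping around).
Applying that to "bvqdrrpydj" gives "dxsfttrafl".

dxsfttrafl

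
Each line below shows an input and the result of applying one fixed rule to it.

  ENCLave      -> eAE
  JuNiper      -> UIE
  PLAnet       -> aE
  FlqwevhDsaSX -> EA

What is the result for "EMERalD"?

The rule is to flip the case of every letter, then keep only the vowels.
"EMERalD" → "emerALd" → "eeA".

eeA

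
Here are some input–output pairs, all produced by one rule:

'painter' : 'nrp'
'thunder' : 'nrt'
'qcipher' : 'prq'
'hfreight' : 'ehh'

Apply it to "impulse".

uei

The pattern: keep one character in every 3, starting at position 1 (positions 1st, 4th, 7th, ...), then move the first character to the end.
Starting from "impulse": after the first operation, "iue"; after the second, "uei".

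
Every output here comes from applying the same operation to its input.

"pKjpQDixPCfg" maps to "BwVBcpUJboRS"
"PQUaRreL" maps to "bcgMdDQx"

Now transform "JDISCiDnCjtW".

vpueoUpZoVFi

The transformation: flip the case of every letter, then shift every letter 12 places forward in the alphabet (wrapping around).
Working it through for "JDISCiDnCjtW": intermediate "jdiscIdNcJTw", final "vpueoUpZoVFi".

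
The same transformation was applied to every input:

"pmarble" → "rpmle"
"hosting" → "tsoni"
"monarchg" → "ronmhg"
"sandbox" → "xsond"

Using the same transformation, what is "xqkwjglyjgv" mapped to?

Rule — sort the characters into reverse alphabetical order, then delete the last 2 characters.
On "xqkwjglyjgv": the first step gives "yxwvqlkjjgg", and the second then gives "yxwvqlkjj".

yxwvqlkjj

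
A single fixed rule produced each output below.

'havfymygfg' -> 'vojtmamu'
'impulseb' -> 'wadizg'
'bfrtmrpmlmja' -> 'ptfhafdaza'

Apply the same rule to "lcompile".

zqcadw

In each case the input is transformed by: shift every letter 12 places backward in the alphabet (wrapping around), then delete the last 2 characters.
"lcompile" → "zqcadwzs" → "zqcadw".
(Check on "havfymygfg": → "vojtmamutu" → "vojtmamu" ✓)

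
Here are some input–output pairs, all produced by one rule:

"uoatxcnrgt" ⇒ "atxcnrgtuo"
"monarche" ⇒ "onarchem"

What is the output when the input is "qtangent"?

The rule is to swap the front and back halves of the string, then move the last 3 characters to the front (rotate right by 3).
For "qtangent", step one produces "gentqtan"; step two turns that into "tangentq".
(Check on "monarche": → "rchemona" → "onarchem" ✓)

tangentq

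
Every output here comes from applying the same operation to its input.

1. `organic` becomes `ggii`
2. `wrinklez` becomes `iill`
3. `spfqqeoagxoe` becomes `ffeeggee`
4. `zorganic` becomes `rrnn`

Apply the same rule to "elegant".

eenn

Rule — keep one character in every 3, starting at position 3 (positions 3rd, 6th, 9th, ...), then double every character.
"elegant" → "en" → "eenn".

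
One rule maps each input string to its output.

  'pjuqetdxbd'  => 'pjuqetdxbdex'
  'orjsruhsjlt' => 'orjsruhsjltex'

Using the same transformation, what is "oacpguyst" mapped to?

In each case the input is transformed by: append "ex".
"oacpguyst" → "oacpguystex".

oacpguystex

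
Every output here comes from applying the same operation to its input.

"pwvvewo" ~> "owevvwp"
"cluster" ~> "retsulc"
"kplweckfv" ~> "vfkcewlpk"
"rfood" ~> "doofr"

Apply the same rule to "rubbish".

The pattern: reverse the string.
For "rubbish" the result is "hsibbur".

hsibbur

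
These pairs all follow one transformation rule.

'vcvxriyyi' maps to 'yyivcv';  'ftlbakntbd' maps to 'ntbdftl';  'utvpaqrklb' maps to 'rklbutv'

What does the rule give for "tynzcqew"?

Looking at the pairs, the operation is to move the first 3 characters to the end (rotate left by 3), then delete the first 3 characters.
On "tynzcqew": the first step gives "zcqewtyn", and the second then gives "ewtyn".

ewtyn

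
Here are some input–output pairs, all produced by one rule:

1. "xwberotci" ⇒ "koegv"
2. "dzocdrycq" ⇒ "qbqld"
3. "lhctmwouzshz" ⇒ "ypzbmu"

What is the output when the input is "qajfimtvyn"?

dwvgl

Looking at the pairs, the operation is to shift every letter 13 places forward in the alphabet (wrapping around) — i.e. ROT13, then keep every other character starting from the first (positions 1st, 3rd, 5th, ...).
So "qajfimtvyn" becomes "dwvgl".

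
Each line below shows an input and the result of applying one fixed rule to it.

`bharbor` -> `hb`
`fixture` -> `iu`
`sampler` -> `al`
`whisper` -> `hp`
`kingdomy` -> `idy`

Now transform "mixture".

Each output is the input with this applied: keep one character in every 3, starting at position 2 (positions 2nd, 5th, 8th, ...).
On "mixture" that produces "iu".

iu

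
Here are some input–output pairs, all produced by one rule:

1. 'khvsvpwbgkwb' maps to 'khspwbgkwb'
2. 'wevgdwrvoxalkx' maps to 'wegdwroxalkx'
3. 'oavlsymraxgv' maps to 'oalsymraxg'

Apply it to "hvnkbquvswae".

The pattern: remove every "v".
Doing the same to "hvnkbquvswae": "hnkbquswae".

hnkbquswae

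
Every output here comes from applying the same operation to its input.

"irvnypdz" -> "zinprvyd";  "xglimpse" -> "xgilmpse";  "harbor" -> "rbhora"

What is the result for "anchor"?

rchnoa

Looking at the pairs, the operation is to sort the characters into alphabetical order, then swap the first and last characters.
"anchor" → "achnor" → "rchnoa".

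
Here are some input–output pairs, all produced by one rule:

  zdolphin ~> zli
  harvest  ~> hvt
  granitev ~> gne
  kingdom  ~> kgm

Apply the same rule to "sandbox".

Looking at the pairs, the operation is to keep one character in every 3, starting at position 1 (positions 1st, 4th, 7th, ...).
So "sandbox" becomes "sdx".

sdx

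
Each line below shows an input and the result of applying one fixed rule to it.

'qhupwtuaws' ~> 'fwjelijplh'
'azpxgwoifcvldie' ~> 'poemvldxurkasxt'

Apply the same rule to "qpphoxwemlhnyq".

What's happening: shift every letter 11 places backward in the alphabet (wrapping around).
For "qpphoxwemlhnyq" the result is "feewdmltbawcnf".

feewdmltbawcnf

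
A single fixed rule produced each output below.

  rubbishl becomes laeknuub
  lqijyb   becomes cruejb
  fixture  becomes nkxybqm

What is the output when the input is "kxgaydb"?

The pattern: shift every letter 7 places backward in the alphabet (wrapping around), then move the last 3 characters to the front (rotate right by 3).
Applying both steps to "kxgaydb": "dqztrwu", then "rwudqzt".
(Check on "lqijyb": → "ejbcru" → "cruejb" ✓)

rwudqzt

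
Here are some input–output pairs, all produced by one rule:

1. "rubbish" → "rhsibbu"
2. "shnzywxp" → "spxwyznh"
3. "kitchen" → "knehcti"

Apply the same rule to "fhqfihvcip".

fpicvhifqh

The pattern: reverse the string, then move the last character to the front.
For "fhqfihvcip" the result is "fpicvhifqh".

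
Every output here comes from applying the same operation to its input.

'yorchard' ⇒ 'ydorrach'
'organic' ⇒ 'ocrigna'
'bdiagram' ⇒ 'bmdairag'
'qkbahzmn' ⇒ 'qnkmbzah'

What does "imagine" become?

iemnaig

The rule is to take characters alternately from the front and the back (1st, last, 2nd, 2nd-last, ...).
Applying that to "imagine" gives "iemnaig".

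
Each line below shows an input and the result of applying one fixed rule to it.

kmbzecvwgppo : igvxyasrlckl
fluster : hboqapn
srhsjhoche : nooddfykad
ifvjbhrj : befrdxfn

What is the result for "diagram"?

ezcwwni

Looking at the pairs, the operation is to swap each adjacent pair of characters (1↔2, 3↔4, ...), then shift every letter 4 places backward in the alphabet (wrapping around).
Working it through for "diagram": intermediate "idgaarm", final "ezcwwni".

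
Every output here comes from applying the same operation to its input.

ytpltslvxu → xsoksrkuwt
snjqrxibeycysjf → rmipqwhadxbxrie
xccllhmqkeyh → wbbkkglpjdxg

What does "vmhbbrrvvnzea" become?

ulgaaqquumydz

The transformation: shift every letter 1 place backward in the alphabet (wrapping around).
For "vmhbbrrvvnzea" the result is "ulgaaqquumydz".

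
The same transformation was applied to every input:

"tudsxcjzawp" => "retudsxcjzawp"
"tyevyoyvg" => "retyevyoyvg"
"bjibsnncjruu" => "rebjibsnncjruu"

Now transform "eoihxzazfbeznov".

reeoihxzazfbeznov

Rule — prepend "re".
So "eoihxzazfbeznov" becomes "reeoihxzazfbeznov".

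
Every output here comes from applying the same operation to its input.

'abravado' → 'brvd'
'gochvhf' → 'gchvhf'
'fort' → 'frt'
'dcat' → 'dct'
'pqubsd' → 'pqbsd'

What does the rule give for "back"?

Looking at the pairs, the operation is to remove every vowel.
For "back" the result is "bck".

bck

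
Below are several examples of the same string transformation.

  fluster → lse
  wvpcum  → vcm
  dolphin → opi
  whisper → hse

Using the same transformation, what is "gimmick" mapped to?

imc

The rule is to keep every other character starting from the second (positions 2nd, 4th, 6th, ...).
Doing the same to "gimmick": "imc".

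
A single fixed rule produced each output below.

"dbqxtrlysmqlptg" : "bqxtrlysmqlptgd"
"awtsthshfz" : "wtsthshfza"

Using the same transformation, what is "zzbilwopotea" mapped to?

zbilwopoteaz

Rule — move the first character to the end.
Doing the same to "zzbilwopotea": "zbilwopoteaz".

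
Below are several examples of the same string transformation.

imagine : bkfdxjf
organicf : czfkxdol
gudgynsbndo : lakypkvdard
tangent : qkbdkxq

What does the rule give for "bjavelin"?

kfibsxgy

The transformation: reverse the string, then shift every letter 3 places backward in the alphabet (wrapping around).
Applying that to "bjavelin" gives "kfibsxgy".
(Check on "tangent": → "tnegnat" → "qkbdkxq" ✓)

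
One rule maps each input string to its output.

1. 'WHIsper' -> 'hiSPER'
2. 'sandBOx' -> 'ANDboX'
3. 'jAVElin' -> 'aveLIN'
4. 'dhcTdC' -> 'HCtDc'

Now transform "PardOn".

Looking at the pairs, the operation is to flip the case of every letter, then delete the first character.
Doing the same to "PardOn": "ARDoN".

ARDoN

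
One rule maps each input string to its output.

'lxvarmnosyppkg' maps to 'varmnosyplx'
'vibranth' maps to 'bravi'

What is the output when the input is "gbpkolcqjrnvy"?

pkolcqjrgb

The pattern: delete the last 3 characters, then move the first 2 characters to the end (rotate left by 2).
Working it through for "gbpkolcqjrnvy": intermediate "gbpkolcqjr", final "pkolcqjrgb".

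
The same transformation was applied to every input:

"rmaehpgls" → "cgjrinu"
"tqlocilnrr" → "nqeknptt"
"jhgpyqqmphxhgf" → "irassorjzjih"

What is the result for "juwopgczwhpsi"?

yqriebyjruk

The rule is to shift every letter 2 places forward in the alphabet (wrapping around), then delete the first 2 characters.
"juwopgczwhpsi" → "lwyqriebyjruk" → "yqriebyjruk".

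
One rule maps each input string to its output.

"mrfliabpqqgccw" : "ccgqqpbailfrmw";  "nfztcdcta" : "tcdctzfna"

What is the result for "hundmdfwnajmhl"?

hmjanwfdmdnuhl

The rule is to move the last character to the front, then reverse the string.
Applying both steps to "hundmdfwnajmhl": "lhundmdfwnajmh", then "hmjanwfdmdnuhl".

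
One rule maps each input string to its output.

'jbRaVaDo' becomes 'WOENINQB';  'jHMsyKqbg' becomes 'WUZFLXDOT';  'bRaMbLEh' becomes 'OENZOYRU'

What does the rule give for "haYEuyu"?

In each case the input is transformed by: shift every letter 13 places forward in the alphabet (wrapping around) — i.e. ROT13, then convert every letter to uppercase.
Doing the same to "haYEuyu": "UNLRHLH".

UNLRHLH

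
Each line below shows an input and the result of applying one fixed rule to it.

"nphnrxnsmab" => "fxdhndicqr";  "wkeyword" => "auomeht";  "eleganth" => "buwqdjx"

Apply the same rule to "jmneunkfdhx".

The rule is to delete the first character, then shift every letter 10 places backward in the alphabet (wrapping around).
"jmneunkfdhx" → "mneunkfdhx" → "cdukdavtxn".
(Check on "eleganth": → "leganth" → "buwqdjx" ✓)

cdukdavtxn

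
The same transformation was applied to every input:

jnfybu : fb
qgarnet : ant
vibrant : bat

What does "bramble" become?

abe

What's happening: delete the first character, then keep every other character starting from the second (positions 2nd, 4th, 6th, ...).
"bramble" → "abe".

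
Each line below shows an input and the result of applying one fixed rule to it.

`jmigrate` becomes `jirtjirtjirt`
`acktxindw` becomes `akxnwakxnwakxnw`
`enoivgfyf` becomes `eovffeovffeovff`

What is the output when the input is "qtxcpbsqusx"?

qxpsuxqxpsuxqxpsux

In each case the input is transformed by: keep every other character starting from the first (positions 1st, 3rd, 5th, ...), then write the whole string 3 times in a row.
Starting from "qtxcpbsqusx": after the first operation, "qxpsux"; after the second, "qxpsuxqxpsuxqxpsux".
(Check on "enoivgfyf": → "eovff" → "eovffeovffeovff" ✓)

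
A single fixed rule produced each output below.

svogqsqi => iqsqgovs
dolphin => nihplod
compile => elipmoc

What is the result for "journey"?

yenruoj

The pattern: reverse the string.
On "journey" that produces "yenruoj".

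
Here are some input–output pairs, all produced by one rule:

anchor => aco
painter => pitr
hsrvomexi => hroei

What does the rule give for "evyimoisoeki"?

The transformation: keep every other character starting from the first (positions 1st, 3rd, 5th, ...).
"evyimoisoeki" → "eymiok".

eymiok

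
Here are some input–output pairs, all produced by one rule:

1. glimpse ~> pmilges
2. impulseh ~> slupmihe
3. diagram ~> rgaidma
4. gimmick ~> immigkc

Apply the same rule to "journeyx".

enruojxy

In each case the input is transformed by: move the last 2 characters to the front (rotate right by 2), then reverse the string.
Applying both steps to "journeyx": "yxjourne", then "enruojxy".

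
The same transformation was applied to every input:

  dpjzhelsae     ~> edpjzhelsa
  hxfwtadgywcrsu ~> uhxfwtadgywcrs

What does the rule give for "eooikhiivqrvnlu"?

The transformation: move the last character to the front.
Applying that to "eooikhiivqrvnlu" gives "ueooikhiivqrvnl".

ueooikhiivqrvnl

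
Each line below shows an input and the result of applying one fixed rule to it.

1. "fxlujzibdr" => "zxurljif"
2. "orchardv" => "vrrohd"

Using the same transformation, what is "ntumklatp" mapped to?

In each case the input is transformed by: sort the characters into reverse alphabetical order, then delete the last 2 characters.
Starting from "ntumklatp": after the first operation, "uttpnmlka"; after the second, "uttpnml".

uttpnml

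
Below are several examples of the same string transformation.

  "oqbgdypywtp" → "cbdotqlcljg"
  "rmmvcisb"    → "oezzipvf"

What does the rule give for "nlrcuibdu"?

hayephvoq

The transformation: shift every letter 13 places forward in the alphabet (wrapping around) — i.e. ROT13, then move the last character to the front.
On "nlrcuibdu": the first step gives "ayephvoqh", and the second then gives "hayephvoq".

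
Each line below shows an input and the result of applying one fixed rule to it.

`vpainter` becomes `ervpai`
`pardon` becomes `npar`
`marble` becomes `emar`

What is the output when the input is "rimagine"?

What's happening: swap the front and back halves of the string, then delete the first 2 characters.
So "rimagine" becomes "nerima".

nerima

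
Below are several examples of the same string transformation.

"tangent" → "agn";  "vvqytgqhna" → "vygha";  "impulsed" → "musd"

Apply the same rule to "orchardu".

rhru

The rule is to keep every other character starting from the second (positions 2nd, 4th, 6th, ...).
Doing the same to "orchardu": "rhru".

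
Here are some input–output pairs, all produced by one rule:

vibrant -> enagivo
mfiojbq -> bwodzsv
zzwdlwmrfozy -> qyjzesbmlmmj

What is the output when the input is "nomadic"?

The pattern: move the first 3 characters to the end (rotate left by 3), then shift every letter 13 places forward in the alphabet (wrapping around) — i.e. ROT13.
For "nomadic" the result is "nqvpabz".

nqvpabz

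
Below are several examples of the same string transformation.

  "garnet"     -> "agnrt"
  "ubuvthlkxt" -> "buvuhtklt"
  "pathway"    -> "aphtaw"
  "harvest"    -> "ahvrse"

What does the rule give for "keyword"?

The pattern: swap each adjacent pair of characters (1↔2, 3↔4, ...), then delete the last character.
Starting from "keyword": after the first operation, "ekwyrod"; after the second, "ekwyro".

ekwyro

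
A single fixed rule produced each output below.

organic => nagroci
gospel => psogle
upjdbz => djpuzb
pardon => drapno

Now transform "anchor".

hcnaro

Looking at the pairs, the operation is to reverse the string, then move the first 2 characters to the end (rotate left by 2).
Applying both steps to "anchor": "rohcna", then "hcnaro".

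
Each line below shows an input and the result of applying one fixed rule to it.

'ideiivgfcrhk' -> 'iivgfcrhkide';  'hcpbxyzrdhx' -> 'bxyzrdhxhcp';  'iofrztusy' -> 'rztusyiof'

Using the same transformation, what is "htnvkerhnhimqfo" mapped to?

vkerhnhimqfohtn

The rule is to move the first 3 characters to the end (rotate left by 3).
"htnvkerhnhimqfo" → "vkerhnhimqfohtn".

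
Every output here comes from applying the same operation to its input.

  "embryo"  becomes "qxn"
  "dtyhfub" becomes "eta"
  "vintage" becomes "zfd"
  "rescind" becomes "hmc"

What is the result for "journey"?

The rule is to shift every letter 1 place backward in the alphabet (wrapping around), then keep only the last 3 characters.
For "journey", step one produces "intqmdx"; step two turns that into "mdx".

mdx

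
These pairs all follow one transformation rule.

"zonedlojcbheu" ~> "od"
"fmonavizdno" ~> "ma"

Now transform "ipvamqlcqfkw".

The pattern: keep one character in every 3, starting at position 2 (positions 2nd, 5th, 8th, ...), then delete the last 2 characters.
On "ipvamqlcqfkw": the first step gives "pmck", and the second then gives "pm".

pm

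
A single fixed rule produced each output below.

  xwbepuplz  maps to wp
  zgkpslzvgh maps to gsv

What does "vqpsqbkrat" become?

Each output is the input with this applied: delete the last 2 characters, then keep one character in every 3, starting at position 2 (positions 2nd, 5th, 8th, ...).
So "vqpsqbkrat" becomes "qqr".

qqr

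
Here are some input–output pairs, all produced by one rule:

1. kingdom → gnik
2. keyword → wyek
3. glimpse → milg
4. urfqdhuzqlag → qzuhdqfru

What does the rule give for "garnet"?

What's happening: reverse the string, then delete the first 3 characters.
"garnet" → "rag".

rag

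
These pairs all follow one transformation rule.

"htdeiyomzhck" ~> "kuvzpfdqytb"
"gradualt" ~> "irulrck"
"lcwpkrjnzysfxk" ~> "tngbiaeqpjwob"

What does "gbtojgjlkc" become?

What's happening: delete the first character, then shift every letter 9 places backward in the alphabet (wrapping around).
Starting from "gbtojgjlkc": after the first operation, "btojgjlkc"; after the second, "skfaxacbt".

skfaxacbt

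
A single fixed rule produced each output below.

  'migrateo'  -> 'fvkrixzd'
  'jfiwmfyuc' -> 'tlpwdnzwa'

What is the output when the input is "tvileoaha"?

Each output is the input with this applied: reverse the string, then shift every letter 9 places backward in the alphabet (wrapping around).
Doing the same to "tvileoaha": "ryrfvczmk".

ryrfvczmk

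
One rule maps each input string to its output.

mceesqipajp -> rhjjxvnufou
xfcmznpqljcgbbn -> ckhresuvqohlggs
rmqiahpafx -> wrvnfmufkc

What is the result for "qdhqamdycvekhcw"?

The rule is to shift every letter 5 places forward in the alphabet (wrapping around).
For "qdhqamdycvekhcw" the result is "vimvfridhajpmhb".

vimvfridhajpmhb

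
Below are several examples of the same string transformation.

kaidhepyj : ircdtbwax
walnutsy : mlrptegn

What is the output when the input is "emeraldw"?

The transformation: shift every letter 7 places backward in the alphabet (wrapping around), then move the last 3 characters to the front (rotate right by 3).
Applying that to "emeraldw" gives "ewpxfxkt".

ewpxfxkt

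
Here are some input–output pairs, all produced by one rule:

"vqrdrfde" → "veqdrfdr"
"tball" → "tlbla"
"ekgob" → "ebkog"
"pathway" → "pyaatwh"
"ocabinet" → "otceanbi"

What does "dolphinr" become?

The rule is to take characters alternately from the front and the back (1st, last, 2nd, 2nd-last, ...).
"dolphinr" → "dronliph".

dronliph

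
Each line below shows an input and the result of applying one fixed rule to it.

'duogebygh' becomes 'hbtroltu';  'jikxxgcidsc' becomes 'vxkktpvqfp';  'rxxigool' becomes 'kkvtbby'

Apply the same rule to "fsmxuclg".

Rule — shift every letter 13 places forward in the alphabet (wrapping around) — i.e. ROT13, then delete the first character.
"fsmxuclg" → "sfzkhpyt" → "fzkhpyt".

fzkhpyt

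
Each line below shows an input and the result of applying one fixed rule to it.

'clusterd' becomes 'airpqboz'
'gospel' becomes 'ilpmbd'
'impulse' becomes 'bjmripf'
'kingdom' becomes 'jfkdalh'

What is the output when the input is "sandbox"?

uxkaylp

Looking at the pairs, the operation is to swap the first and last characters, then shift every letter 3 places backward in the alphabet (wrapping around).
Starting from "sandbox": after the first operation, "xandbos"; after the second, "uxkaylp".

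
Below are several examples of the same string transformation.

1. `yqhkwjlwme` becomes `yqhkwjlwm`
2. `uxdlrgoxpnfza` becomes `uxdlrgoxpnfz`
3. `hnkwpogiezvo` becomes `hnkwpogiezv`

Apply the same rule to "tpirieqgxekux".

tpirieqgxeku

The rule is to delete the last character.
So "tpirieqgxekux" becomes "tpirieqgxeku".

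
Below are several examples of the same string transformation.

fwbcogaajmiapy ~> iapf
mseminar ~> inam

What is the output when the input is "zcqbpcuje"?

cujz

Rule — swap the first and last characters, then keep only the last 4 characters.
So "zcqbpcuje" becomes "cujz".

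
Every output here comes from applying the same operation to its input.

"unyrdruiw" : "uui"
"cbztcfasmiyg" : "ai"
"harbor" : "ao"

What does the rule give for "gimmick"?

ii

The rule is to keep only the vowels.
"gimmick" → "ii".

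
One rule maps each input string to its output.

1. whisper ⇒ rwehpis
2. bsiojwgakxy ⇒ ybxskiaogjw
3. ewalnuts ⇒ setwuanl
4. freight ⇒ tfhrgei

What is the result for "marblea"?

Each output is the input with this applied: take characters alternately from the front and the back (1st, last, 2nd, 2nd-last, ...), then swap each adjacent pair of characters (1↔2, 3↔4, ...).
Applying both steps to "marblea": "maaerlb", then "amealrb".

amealrb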